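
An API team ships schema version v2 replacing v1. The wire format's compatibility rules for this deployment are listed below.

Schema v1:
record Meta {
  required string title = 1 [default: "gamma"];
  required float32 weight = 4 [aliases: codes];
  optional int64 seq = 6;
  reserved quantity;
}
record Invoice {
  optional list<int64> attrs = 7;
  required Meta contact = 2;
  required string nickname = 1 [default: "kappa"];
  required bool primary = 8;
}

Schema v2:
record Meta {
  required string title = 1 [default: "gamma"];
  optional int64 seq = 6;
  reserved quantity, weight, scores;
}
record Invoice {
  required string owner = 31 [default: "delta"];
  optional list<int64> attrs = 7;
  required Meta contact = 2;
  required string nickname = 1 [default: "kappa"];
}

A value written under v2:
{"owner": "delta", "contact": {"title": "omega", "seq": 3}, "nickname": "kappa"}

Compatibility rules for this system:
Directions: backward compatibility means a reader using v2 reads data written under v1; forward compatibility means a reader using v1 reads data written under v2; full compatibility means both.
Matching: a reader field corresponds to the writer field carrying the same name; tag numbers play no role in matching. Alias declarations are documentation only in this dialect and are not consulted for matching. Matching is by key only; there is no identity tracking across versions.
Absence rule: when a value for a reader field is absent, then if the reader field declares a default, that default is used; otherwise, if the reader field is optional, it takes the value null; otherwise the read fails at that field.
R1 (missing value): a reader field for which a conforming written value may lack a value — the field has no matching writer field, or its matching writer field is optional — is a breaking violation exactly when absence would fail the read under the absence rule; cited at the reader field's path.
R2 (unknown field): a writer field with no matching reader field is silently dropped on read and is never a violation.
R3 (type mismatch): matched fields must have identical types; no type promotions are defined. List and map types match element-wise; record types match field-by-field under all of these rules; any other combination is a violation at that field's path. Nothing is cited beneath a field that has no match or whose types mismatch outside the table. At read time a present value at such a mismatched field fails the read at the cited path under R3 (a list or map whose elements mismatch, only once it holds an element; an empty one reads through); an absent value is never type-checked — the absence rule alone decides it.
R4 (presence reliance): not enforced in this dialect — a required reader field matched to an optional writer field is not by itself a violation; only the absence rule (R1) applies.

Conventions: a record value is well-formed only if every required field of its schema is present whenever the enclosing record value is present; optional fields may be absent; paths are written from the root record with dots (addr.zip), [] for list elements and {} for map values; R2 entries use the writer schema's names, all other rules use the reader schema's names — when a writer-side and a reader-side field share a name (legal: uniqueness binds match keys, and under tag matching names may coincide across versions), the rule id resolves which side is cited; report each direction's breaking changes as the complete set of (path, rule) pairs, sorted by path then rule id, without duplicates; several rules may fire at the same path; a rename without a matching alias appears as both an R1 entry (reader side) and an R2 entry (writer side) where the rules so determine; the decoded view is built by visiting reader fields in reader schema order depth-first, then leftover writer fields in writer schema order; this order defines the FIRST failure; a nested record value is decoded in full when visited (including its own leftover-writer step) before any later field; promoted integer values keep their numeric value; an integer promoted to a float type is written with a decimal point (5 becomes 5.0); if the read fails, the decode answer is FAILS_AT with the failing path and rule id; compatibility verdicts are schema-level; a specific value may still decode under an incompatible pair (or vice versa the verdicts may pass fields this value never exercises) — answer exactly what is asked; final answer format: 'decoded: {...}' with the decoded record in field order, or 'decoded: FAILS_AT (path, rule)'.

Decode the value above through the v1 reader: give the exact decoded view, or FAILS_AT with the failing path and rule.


decoded: FAILS_AT (contact.weight, R1)

arrows below run writer -> reader for Invoice
decode (reader v1):
  attrs := null (missing; optional => null)
  contact.title := "omega"
  read fails at contact.weight under R1 (no fill)
  => FAILS_AT (contact.weight, R1)
diffs on Invoice not affecting the asked answer:
  removed field primary from record Invoice -> a verdict-level change on Invoice — the shown value reads the same
  added field owner to record Invoice: required string, tag 31, default "delta" (in v2 it sits immediately before attrs) -> inert under this dialect — no rule fires on Invoice and the result does not move


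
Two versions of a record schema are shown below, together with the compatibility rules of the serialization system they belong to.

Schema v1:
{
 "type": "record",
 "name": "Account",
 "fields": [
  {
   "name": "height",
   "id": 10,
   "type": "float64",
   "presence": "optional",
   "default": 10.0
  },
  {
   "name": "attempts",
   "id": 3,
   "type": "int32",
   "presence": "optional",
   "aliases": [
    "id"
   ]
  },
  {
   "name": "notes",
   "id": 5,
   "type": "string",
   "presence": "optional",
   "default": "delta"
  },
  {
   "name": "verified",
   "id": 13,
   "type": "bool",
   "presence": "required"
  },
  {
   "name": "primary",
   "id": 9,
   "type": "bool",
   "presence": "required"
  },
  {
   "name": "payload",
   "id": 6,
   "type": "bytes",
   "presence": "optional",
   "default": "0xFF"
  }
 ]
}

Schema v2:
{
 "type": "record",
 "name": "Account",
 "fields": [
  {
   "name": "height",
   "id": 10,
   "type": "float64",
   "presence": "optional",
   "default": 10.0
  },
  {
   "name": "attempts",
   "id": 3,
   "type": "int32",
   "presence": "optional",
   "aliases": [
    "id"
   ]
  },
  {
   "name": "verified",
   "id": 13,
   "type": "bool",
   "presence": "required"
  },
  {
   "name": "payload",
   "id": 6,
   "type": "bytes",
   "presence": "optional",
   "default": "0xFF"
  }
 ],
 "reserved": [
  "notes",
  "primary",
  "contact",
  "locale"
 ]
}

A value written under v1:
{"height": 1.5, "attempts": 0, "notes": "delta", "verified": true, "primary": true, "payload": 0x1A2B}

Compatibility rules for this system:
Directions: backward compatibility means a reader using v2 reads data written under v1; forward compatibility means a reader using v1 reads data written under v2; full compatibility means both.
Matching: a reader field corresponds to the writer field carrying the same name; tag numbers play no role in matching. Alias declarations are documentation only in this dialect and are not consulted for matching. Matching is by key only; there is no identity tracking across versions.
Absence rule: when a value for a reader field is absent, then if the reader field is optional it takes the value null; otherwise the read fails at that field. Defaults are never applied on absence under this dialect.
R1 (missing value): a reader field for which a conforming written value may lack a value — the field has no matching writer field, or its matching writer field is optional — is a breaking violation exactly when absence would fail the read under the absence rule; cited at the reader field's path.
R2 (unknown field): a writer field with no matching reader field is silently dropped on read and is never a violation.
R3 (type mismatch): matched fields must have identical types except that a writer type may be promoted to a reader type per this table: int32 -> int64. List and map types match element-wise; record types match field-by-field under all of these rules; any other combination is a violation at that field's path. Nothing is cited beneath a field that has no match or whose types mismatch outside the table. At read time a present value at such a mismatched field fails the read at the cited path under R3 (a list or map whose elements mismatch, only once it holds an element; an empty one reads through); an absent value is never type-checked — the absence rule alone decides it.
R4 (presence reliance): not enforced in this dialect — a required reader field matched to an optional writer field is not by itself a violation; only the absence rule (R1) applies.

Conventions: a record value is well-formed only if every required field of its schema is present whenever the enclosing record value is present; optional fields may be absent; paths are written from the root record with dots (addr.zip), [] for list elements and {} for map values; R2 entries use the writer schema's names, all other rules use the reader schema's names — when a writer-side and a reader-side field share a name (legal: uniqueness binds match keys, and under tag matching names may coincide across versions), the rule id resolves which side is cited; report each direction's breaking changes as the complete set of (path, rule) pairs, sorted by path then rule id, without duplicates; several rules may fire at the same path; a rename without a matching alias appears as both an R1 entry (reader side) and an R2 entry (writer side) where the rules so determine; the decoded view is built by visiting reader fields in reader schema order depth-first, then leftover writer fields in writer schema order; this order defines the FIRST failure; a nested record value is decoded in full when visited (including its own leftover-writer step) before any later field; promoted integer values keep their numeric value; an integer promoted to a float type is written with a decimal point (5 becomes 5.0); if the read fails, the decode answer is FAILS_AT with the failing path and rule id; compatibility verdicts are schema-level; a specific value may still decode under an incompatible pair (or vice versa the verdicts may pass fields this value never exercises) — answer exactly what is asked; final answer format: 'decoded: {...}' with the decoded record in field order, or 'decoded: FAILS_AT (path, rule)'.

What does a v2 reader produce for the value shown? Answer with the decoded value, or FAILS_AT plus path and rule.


arrows below run writer -> reader for Account
migrating the Account value to v2:
  height := 1.5
  attempts := 0
  verified := true
  payload := 0x1A2B
  writer notes: unknown -> dropped
  writer primary: unknown -> dropped
  => decoded: {"height": 1.5, "attempts": 0, "verified": true, "payload": 0x1A2B}

decoded: {"height": 1.5, "attempts": 0, "verified": true, "payload": 0x1A2B}


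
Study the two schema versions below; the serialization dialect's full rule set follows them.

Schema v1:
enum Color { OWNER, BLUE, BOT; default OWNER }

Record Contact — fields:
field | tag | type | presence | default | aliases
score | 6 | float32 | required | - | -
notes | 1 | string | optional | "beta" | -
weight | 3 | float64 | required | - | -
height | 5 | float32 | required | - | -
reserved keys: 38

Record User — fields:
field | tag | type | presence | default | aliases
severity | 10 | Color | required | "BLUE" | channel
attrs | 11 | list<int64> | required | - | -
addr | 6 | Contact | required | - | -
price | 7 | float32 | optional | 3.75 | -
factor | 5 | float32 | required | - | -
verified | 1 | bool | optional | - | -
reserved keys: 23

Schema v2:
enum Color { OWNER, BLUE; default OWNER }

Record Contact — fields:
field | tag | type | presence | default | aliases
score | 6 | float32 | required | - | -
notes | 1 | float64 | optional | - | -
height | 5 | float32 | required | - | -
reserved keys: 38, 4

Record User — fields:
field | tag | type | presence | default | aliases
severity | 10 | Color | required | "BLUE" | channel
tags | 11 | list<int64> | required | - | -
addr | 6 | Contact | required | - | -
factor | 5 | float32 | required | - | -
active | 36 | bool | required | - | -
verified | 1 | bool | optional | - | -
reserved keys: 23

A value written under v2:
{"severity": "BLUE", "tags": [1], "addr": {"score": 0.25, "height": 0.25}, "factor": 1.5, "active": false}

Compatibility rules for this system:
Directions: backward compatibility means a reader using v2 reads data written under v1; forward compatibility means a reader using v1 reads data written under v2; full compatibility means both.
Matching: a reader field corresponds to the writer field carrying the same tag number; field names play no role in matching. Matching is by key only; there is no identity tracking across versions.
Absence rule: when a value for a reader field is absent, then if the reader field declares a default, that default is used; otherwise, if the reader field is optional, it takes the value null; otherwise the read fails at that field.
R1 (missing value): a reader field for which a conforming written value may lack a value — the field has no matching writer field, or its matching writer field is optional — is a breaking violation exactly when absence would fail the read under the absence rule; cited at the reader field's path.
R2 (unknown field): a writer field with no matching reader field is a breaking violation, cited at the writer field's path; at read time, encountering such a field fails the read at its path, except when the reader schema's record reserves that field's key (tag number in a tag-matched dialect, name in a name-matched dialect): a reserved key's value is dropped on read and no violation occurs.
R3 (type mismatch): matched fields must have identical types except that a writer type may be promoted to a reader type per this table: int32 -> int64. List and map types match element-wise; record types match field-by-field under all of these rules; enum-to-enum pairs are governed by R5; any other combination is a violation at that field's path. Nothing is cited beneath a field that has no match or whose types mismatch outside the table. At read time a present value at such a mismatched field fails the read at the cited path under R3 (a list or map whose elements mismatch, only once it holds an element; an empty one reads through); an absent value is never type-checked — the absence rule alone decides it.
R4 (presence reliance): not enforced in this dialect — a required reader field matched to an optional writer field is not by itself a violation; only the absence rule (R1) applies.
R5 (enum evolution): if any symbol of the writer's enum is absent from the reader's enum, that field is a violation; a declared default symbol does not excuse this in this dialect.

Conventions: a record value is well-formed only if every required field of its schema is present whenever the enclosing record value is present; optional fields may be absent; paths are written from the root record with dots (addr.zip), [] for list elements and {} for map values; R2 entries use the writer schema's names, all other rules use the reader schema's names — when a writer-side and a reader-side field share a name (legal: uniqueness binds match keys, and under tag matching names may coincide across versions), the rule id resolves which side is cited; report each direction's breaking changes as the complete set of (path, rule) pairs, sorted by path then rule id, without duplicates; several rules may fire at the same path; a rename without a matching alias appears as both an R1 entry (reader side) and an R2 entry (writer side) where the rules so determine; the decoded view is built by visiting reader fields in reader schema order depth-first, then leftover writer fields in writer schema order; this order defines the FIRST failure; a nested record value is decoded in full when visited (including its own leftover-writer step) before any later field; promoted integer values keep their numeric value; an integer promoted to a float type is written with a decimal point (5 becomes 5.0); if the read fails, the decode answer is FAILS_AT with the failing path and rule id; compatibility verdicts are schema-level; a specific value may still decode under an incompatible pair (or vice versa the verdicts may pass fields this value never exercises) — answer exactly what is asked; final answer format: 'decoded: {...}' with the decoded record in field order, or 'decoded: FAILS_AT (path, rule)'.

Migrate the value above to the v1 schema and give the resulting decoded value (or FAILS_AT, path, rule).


in User below, arrows point writer -> reader
decode walk for User under reader schema v1:
  severity := "BLUE"
  attrs := [1] (from writer tags)
  addr.score := 0.25
  addr.notes := "beta" (absent -> default)
  read fails at addr.weight under R1 (no fill)
  => FAILS_AT (addr.weight, R1)
the rest of the User diff is inert for this question:
  enum Color (field severity in record User): symbol BOT removed -> a verdict-level change on User — the shown value reads the same
  removed field price from record User -> a verdict-level change on User — the shown value reads the same
  field notes in record Contact: type string changed to float64 (its default is dropped) -> a verdict-level change on User — the shown value reads the same
  added field active to record User: required bool, tag 36 (in v2 it sits immediately before verified) -> a verdict-level change on User — the shown value reads the same
  renamed field attrs to tags in record User -> inert under this dialect — no rule fires on User and the result does not move

decoded: FAILS_AT (addr.weight, R1)


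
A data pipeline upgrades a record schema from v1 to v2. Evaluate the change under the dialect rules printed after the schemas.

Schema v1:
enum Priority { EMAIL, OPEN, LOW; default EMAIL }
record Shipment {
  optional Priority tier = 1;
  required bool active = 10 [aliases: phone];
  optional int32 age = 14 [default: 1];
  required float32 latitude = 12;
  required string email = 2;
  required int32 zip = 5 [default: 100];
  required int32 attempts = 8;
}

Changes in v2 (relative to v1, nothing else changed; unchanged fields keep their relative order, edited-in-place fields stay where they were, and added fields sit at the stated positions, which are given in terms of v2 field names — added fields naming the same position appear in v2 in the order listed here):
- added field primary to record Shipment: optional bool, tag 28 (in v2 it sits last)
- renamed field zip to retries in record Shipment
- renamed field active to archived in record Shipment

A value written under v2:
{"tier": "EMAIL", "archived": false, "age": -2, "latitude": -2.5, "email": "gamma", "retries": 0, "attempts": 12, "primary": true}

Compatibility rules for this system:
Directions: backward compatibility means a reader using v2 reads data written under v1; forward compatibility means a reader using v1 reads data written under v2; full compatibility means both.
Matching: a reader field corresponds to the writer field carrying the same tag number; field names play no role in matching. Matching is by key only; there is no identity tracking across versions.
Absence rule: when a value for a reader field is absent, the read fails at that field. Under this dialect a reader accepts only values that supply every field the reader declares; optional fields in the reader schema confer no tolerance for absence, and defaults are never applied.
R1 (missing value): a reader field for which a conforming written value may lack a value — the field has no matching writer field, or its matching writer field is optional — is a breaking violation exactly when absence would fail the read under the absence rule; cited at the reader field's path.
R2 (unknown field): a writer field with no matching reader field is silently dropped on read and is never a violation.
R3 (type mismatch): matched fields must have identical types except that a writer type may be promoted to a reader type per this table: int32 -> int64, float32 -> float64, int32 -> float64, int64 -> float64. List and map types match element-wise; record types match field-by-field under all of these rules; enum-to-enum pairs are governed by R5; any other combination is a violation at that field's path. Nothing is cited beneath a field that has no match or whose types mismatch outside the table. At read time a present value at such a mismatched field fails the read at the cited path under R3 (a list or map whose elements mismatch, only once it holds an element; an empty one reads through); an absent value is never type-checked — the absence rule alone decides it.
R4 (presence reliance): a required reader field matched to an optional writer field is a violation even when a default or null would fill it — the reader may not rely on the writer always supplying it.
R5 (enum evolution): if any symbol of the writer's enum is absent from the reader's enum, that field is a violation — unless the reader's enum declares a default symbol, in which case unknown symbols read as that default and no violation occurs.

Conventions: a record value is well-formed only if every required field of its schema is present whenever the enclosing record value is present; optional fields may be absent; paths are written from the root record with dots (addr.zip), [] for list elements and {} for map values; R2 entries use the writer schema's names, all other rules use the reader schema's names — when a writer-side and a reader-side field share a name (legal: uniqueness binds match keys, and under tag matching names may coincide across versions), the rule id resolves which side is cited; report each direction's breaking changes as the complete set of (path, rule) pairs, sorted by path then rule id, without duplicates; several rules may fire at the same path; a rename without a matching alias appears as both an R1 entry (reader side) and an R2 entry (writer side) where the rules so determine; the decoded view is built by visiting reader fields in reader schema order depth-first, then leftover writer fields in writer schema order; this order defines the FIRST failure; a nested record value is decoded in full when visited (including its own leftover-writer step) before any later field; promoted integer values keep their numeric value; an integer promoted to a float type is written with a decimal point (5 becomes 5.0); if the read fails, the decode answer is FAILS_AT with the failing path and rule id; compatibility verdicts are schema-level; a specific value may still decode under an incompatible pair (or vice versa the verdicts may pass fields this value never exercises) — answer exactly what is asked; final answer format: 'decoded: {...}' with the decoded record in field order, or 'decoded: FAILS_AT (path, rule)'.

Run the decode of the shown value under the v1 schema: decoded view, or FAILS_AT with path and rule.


decoded: {"tier": "EMAIL", "active": false, "age": -2, "latitude": -2.5, "email": "gamma", "zip": 0, "attempts": 12}

in Shipment below, arrows point writer -> reader
decoding the Shipment value with the v1 reader:
  tier := "EMAIL"
  active := false (from writer archived)
  age := -2
  latitude := -2.5
  email := "gamma"
  zip := 0 (from writer retries)
  attempts := 12
  writer primary: unmatched, discarded
  => decoded: {"tier": "EMAIL", "active": false, "age": -2, "latitude": -2.5, "email": "gamma", "zip": 0, "attempts": 12}
checking off the Shipment differences that do not matter here:
  added field primary to record Shipment: optional bool, tag 28 (in v2 it sits last) -> shifts the Shipment verdicts, not this decode
  renamed field zip to retries in record Shipment -> no rule fires on it and the decoded Shipment view is identical with or without it
  renamed field active to archived in record Shipment -> no rule fires on it and the decoded Shipment view is identical with or without it


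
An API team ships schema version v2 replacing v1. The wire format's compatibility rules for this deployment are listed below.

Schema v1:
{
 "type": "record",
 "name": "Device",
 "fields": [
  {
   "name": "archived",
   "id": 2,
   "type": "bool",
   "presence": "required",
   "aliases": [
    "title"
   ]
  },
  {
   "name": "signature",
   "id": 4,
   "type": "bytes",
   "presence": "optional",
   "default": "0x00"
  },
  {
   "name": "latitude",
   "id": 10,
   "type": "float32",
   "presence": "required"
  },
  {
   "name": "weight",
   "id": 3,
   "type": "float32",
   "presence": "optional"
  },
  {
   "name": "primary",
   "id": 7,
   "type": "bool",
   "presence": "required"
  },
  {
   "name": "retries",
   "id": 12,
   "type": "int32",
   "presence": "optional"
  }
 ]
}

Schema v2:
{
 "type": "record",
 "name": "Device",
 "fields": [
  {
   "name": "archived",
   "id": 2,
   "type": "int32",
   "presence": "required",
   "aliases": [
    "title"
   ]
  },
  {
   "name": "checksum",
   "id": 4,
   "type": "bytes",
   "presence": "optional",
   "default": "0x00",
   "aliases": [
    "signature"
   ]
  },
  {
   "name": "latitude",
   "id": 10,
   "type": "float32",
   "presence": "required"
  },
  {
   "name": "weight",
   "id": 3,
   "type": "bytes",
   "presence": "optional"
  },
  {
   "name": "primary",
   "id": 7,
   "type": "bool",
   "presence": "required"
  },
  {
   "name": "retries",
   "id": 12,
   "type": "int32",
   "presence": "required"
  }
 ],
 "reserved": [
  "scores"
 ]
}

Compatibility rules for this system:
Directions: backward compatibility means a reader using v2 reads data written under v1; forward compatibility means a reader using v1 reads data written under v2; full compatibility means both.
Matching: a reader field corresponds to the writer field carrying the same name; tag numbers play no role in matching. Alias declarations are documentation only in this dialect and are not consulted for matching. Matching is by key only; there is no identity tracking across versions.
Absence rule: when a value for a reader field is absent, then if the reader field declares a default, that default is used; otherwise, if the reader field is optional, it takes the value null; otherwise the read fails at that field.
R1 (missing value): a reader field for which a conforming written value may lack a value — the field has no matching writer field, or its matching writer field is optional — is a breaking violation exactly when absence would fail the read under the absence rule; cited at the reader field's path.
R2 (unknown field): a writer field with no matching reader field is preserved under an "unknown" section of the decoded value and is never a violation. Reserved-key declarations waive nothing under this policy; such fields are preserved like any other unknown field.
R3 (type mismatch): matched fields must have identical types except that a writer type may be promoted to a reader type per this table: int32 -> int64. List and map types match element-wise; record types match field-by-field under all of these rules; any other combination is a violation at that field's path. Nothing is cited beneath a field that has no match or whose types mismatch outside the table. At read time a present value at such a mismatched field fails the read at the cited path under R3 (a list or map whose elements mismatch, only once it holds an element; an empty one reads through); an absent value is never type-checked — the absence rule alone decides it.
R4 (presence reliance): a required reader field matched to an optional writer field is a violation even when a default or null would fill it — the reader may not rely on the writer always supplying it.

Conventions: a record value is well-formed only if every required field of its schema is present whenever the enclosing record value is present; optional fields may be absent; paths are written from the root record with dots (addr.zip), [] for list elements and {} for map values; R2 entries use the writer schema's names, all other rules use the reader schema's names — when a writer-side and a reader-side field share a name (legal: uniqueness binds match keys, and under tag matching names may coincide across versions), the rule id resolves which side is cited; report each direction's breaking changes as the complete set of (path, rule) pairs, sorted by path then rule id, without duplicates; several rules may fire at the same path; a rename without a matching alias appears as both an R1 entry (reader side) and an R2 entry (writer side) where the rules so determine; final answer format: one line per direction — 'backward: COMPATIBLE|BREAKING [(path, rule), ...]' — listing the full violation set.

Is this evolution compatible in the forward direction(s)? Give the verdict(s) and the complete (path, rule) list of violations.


the writer's type comes first in each Device pair
forward pass over Device, reader schema v1, writer schema v2:
  int32 -> bool, writer required: archived aligns to archived
  signature: no writer match
  float32 -> float32, writer required: latitude aligns to latitude
  bytes -> float32, writer optional: weight aligns to weight
  bool -> bool, writer required: primary aligns to primary
  int32 -> int32, writer required: retries aligns to retries
  writer field checksum has no reader counterpart
  breaking: (archived, R3)
  breaking: (weight, R3)
  => forward verdict for Device: BREAKING, 2 violation(s)
checking off the Device differences that do not matter here:
  field retries in record Device: optional changed to required -> affects backward compatibility only, which is not asked
  renamed field signature to checksum in record Device (alias signature declared on the renamed field) -> no rule fires on it in Device's dialect; the asked verdict holds

forward: BREAKING [(archived, R3), (weight, R3)]


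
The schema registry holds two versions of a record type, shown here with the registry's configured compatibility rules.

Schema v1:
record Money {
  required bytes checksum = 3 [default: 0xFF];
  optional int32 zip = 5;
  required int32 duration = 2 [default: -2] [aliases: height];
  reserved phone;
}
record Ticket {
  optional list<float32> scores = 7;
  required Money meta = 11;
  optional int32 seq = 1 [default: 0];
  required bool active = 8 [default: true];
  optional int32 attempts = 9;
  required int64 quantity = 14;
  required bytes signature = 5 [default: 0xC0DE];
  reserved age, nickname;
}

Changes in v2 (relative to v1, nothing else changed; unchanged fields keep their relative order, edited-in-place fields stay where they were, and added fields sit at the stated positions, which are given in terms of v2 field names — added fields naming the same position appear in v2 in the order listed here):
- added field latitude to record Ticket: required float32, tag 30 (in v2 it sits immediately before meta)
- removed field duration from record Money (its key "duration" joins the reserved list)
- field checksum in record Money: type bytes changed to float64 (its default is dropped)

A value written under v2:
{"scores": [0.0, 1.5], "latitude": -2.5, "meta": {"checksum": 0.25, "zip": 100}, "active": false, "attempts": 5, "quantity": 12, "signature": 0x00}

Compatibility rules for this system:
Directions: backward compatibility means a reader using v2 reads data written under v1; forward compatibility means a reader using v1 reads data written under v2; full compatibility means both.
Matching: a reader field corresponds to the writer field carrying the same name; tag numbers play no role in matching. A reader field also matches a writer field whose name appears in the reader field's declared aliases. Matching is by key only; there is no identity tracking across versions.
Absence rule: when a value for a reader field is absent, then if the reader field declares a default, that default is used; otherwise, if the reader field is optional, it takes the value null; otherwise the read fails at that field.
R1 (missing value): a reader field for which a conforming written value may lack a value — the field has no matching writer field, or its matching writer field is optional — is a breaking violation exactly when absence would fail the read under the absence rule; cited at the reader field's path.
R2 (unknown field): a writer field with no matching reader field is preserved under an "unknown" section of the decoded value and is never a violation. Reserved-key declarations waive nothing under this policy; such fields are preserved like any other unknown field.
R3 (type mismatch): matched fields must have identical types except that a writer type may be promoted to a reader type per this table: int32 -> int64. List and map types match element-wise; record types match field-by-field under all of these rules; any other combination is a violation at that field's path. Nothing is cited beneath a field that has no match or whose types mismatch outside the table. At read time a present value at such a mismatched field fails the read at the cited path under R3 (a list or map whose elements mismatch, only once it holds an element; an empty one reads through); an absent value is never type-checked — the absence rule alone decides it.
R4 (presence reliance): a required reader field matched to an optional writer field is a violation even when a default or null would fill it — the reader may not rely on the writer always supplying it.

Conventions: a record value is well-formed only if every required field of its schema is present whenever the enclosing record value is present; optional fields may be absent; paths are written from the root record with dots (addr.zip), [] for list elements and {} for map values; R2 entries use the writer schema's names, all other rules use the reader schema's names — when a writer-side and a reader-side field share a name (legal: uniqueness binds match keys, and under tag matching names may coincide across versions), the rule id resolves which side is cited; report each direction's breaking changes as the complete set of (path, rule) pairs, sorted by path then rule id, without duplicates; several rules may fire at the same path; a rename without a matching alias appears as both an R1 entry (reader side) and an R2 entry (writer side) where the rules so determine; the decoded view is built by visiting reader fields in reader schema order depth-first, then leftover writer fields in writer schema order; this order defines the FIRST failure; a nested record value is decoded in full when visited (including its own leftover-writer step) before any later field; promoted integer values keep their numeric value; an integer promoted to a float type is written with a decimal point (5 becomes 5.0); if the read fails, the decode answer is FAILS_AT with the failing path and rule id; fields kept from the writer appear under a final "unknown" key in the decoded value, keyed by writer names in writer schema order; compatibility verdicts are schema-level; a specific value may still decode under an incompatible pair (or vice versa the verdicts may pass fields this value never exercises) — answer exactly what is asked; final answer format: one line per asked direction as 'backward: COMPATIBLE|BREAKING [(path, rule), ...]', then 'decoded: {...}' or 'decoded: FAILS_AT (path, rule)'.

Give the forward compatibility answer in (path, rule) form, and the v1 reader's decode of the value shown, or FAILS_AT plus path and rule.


forward: BREAKING [(meta.checksum, R3)]; decoded: FAILS_AT (meta.checksum, R3)

arrows below run writer -> reader for Ticket
checking forward for Ticket: reader v1 against writer v2:
  writer optional, list<float32> -> list<float32>: reader scores maps from writer scores
  writer required, Money -> Money: reader meta maps from writer meta
  writer optional, int32 -> int32: reader seq maps from writer seq
  writer required, bool -> bool: reader active maps from writer active
  writer optional, int32 -> int32: reader attempts maps from writer attempts
  writer required, int64 -> int64: reader quantity maps from writer quantity
  writer required, bytes -> bytes: reader signature maps from writer signature
  leftover writer field: latitude
  writer required, float64 -> bytes: reader meta.checksum maps from writer meta.checksum
  writer optional, int32 -> int32: reader meta.zip maps from writer meta.zip
  meta.duration has no writer counterpart
  violation R3 at meta.checksum
  => 1 violation(s): forward is BREAKING for Ticket
decode (reader v1):
  scores := [0.0, 1.5]
  read fails at meta.checksum under R3
  => FAILS_AT (meta.checksum, R3)
ruling out the remaining Ticket differences:
  added field latitude to record Ticket: required float32, tag 30 (in v2 it sits immediately before meta) -> affects backward compatibility only, which is not asked
  removed field duration from record Money (its key "duration" joins the reserved list) -> fires no rule on Ticket, leaving the asked answer as it is


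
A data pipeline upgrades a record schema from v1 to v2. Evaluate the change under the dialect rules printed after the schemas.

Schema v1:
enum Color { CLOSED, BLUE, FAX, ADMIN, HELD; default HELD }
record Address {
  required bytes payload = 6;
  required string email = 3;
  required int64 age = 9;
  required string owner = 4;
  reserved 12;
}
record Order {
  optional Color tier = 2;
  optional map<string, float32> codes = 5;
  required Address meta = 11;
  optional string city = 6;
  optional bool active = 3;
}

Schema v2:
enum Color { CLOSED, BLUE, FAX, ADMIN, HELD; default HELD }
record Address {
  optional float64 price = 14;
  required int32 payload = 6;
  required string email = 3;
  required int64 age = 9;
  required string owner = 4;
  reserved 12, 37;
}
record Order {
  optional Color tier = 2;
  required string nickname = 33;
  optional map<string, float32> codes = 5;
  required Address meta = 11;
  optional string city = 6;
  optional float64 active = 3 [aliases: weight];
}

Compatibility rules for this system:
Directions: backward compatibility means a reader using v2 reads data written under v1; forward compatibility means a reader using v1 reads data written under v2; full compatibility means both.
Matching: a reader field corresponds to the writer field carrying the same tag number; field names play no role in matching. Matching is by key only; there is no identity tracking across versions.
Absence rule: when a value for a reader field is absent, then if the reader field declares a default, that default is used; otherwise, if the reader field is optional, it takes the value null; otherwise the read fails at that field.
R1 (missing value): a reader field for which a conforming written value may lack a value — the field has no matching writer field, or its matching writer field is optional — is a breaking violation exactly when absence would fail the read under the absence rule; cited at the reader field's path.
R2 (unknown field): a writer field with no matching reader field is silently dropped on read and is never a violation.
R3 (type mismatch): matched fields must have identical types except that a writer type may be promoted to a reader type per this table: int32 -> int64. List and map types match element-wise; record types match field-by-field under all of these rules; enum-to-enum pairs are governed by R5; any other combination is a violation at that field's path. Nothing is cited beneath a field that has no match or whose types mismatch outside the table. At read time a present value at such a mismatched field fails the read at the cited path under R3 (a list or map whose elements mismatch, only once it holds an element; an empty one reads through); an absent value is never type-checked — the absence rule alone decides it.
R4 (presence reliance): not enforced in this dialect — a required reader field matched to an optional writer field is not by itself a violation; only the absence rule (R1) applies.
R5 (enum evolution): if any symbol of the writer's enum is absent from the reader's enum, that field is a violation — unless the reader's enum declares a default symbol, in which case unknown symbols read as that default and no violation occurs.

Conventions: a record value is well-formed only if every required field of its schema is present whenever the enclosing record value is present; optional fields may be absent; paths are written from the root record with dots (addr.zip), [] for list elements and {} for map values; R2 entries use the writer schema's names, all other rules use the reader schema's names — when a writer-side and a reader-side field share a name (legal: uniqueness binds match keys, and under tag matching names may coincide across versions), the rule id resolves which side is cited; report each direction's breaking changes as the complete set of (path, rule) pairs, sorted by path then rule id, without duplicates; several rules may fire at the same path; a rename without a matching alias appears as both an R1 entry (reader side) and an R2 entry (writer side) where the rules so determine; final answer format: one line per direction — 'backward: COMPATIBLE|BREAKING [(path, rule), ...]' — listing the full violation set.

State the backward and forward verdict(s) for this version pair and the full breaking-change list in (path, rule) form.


the writer's type comes first in each Order pair
backward analysis of Order with v2 as reader and v1 as writer:
  Color -> Color, writer optional: tier aligns to tier
  nickname: no writer-side match
  map<string, float32> -> map<string, float32>, writer optional: codes aligns to codes
  Address -> Address, writer required: meta aligns to meta
  string -> string, writer optional: city aligns to city
  bool -> float64, writer optional: active aligns to active
  meta.price: no writer-side match
  bytes -> int32, writer required: meta.payload aligns to meta.payload
  string -> string, writer required: meta.email aligns to meta.email
  int64 -> int64, writer required: meta.age aligns to meta.age
  string -> string, writer required: meta.owner aligns to meta.owner
  R3 fires at active
  R3 fires at meta.payload
  R1 fires at nickname
  => backward verdict for Order: BREAKING, 3 violation(s)
forward analysis of Order with v1 as reader and v2 as writer:
  Color -> Color, writer optional: tier aligns to tier
  map<string, float32> -> map<string, float32>, writer optional: codes aligns to codes
  Address -> Address, writer required: meta aligns to meta
  string -> string, writer optional: city aligns to city
  float64 -> bool, writer optional: active aligns to active
  leftover writer field: nickname
  int32 -> bytes, writer required: meta.payload aligns to meta.payload
  string -> string, writer required: meta.email aligns to meta.email
  int64 -> int64, writer required: meta.age aligns to meta.age
  string -> string, writer required: meta.owner aligns to meta.owner
  leftover writer field: meta.price
  R3 fires at active
  R3 fires at meta.payload
  => forward verdict for Order: BREAKING, 2 violation(s)

backward: BREAKING [(active, R3), (meta.payload, R3), (nickname, R1)]; forward: BREAKING [(active, R3), (meta.payload, R3)]
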